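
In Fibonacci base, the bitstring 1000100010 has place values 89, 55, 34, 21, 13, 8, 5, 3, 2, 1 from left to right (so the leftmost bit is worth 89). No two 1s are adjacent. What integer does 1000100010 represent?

104

Summing the place values of the 1 bits: 89 + 13 + 2 = 104.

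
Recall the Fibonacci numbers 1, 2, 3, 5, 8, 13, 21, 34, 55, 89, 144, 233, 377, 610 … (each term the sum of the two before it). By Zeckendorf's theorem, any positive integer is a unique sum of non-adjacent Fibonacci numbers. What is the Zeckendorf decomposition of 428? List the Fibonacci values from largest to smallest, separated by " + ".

Greedily peel off the largest Fibonacci term at each step:
subtract 377 from 428: 51 remains
subtract 34 from 51: 17 remains
subtract 13 from 17: 4 remains
subtract 3 from 4: 1 remains
subtract 1 from 1: 0 remains
So 428 = 377 + 34 + 13 + 3 + 1, with no two terms consecutive in the sequence.

377 + 34 + 13 + 3 + 1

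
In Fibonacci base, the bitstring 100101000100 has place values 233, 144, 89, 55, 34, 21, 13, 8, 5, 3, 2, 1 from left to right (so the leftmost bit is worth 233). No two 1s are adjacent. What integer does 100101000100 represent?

312

Summing the place values of the 1 bits: 233 + 55 + 21 + 3 = 312.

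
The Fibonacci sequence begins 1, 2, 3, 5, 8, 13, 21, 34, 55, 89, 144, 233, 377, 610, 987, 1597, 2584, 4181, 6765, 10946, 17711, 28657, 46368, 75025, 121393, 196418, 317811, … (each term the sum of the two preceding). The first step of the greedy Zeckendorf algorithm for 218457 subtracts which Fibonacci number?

196418

196418 ≤ 218457 < 317811, so the largest Fibonacci number not exceeding 218457 is 196418.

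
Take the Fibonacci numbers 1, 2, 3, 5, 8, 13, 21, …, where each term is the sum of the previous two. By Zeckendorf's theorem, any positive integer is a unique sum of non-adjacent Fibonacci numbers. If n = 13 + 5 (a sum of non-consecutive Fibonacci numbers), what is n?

18

13 + 5 = 18.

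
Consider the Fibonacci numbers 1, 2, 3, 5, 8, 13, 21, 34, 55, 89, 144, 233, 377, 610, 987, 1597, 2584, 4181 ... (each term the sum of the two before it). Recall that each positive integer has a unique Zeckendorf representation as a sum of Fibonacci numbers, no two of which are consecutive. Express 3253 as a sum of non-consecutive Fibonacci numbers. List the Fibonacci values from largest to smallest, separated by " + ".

2584 + 610 + 55 + 3 + 1

Greedy algorithm:
3253 − 2584 = 669
669 − 610 = 59
59 − 55 = 4
4 − 3 = 1
1 − 1 = 0
So 3253 = 2584 + 610 + 55 + 3 + 1, with no two terms consecutive in the sequence.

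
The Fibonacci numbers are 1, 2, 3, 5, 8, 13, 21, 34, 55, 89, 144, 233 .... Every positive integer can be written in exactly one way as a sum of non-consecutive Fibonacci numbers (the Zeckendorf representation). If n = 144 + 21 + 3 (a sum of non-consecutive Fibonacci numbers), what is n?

144 + 21 + 3 = 168.

168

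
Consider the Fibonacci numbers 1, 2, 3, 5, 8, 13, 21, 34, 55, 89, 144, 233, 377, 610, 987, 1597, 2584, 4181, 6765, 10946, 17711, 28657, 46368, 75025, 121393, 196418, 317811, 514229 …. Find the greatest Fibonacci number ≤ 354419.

317811

317811 ≤ 354419 < 514229, so the largest Fibonacci number not exceeding 354419 is 317811.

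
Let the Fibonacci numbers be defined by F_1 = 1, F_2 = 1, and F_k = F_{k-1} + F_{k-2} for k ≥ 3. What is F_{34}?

Iterating the recurrence up to F_{26} = 121393 and F_{25} = 75025:
F_{27} = F_{26} + F_{25} = 121393 + 75025 = 196418
F_{28} = F_{27} + F_{26} = 196418 + 121393 = 317811
F_{29} = F_{28} + F_{27} = 317811 + 196418 = 514229
F_{30} = F_{29} + F_{28} = 514229 + 317811 = 832040
F_{31} = F_{30} + F_{29} = 832040 + 514229 = 1346269
F_{32} = F_{31} + F_{30} = 1346269 + 832040 = 2178309
F_{33} = F_{32} + F_{31} = 2178309 + 1346269 = 3524578
F_{34} = F_{33} + F_{32} = 3524578 + 2178309 = 5702887

5702887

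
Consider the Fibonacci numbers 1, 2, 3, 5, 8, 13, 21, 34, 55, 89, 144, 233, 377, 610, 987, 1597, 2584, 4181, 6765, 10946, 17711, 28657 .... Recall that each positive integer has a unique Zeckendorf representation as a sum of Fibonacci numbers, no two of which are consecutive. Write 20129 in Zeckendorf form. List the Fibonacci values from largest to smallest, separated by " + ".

17711 + 1597 + 610 + 144 + 55 + 8 + 3 + 1

take 17711 (≤ 20129); 20129 − 17711 = 2418
take 1597 (≤ 2418); 2418 − 1597 = 821
take 610 (≤ 821); 821 − 610 = 211
take 144 (≤ 211); 211 − 144 = 67
take 55 (≤ 67); 67 − 55 = 12
take 8 (≤ 12); 12 − 8 = 4
take 3 (≤ 4); 4 − 3 = 1
take 1 (≤ 1); 1 − 1 = 0
So 20129 = 17711 + 1597 + 610 + 144 + 55 + 8 + 3 + 1, with no two terms consecutive in the sequence.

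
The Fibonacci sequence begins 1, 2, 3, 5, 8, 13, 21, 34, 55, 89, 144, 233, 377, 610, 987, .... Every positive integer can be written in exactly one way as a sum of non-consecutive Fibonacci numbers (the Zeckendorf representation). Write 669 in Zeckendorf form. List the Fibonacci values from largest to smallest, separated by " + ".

Repeatedly subtract the largest Fibonacci number that fits:
669 − 610 = 59
59 − 55 = 4
4 − 3 = 1
1 − 1 = 0
So 669 = 610 + 55 + 3 + 1, with no two terms consecutive in the sequence.

610 + 55 + 3 + 1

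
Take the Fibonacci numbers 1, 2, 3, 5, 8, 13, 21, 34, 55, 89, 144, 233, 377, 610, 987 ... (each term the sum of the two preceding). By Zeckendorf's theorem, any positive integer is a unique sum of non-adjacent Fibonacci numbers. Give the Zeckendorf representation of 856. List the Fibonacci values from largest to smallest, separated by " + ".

Repeatedly subtract the largest Fibonacci number that fits:
largest Fibonacci ≤ 856 is 610; 856 − 610 = 246
largest Fibonacci ≤ 246 is 233; 246 − 233 = 13
largest Fibonacci ≤ 13 is 13; 13 − 13 = 0
So 856 = 610 + 233 + 13, with no two terms consecutive in the sequence.

610 + 233 + 13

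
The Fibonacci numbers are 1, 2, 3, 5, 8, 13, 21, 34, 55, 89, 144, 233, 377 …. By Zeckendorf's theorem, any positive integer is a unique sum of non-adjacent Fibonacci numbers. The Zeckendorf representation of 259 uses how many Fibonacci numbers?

3

Greedily peel off the largest Fibonacci term at each step:
233 ≤ 259 < 377, so take 233; remainder 26
21 ≤ 26 < 34, so take 21; remainder 5
5 ≤ 5 < 8, so take 5; remainder 0
259 = 233 + 21 + 5, which has 3 terms.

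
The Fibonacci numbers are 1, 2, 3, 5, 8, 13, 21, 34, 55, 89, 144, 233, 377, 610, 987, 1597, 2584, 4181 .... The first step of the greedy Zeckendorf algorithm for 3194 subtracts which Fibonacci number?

2584 ≤ 3194 < 4181, so the largest Fibonacci number not exceeding 3194 is 2584.

2584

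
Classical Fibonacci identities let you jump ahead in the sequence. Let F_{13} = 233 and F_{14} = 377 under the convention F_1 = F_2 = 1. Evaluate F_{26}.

121393

By the doubling identity F_{2k} = F_k(2F_{k+1} − F_k): F_{26} = 233·(2·377 − 233) = 233·521 = 121393.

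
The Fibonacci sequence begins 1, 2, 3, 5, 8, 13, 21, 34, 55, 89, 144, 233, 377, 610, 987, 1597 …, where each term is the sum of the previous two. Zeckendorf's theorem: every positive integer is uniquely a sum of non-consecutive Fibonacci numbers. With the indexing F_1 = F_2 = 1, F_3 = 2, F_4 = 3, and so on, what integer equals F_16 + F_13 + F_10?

F_16 + F_13 + F_10 = 987 + 233 + 55 = 1275.

1275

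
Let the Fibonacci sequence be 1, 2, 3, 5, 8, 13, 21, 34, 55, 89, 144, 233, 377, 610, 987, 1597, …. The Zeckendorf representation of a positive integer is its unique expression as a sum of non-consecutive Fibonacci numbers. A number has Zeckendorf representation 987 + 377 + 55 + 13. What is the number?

1432

987 + 377 + 55 + 13 = 1432.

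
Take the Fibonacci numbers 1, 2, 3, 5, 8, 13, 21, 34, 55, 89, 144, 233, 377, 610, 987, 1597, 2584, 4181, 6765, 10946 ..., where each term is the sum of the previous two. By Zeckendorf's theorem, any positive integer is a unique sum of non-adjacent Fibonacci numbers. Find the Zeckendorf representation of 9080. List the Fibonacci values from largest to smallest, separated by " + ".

6765 + 1597 + 610 + 89 + 13 + 5 + 1

Repeatedly subtract the largest Fibonacci number that fits:
take 6765 (≤ 9080); 9080 − 6765 = 2315
take 1597 (≤ 2315); 2315 − 1597 = 718
take 610 (≤ 718); 718 − 610 = 108
take 89 (≤ 108); 108 − 89 = 19
take 13 (≤ 19); 19 − 13 = 6
take 5 (≤ 6); 6 − 5 = 1
take 1 (≤ 1); 1 − 1 = 0
So 9080 = 6765 + 1597 + 610 + 89 + 13 + 5 + 1, with no two terms consecutive in the sequence.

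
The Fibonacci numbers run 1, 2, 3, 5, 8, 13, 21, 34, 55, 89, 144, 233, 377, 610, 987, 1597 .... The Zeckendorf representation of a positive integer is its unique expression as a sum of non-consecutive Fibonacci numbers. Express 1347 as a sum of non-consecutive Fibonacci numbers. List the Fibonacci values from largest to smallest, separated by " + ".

987 + 233 + 89 + 34 + 3 + 1

987 ≤ 1347 < 1597, so take 987; remainder 360
233 ≤ 360 < 377, so take 233; remainder 127
89 ≤ 127 < 144, so take 89; remainder 38
34 ≤ 38 < 55, so take 34; remainder 4
3 ≤ 4 < 5, so take 3; remainder 1
1 ≤ 1 < 2, so take 1; remainder 0
So 1347 = 987 + 233 + 89 + 34 + 3 + 1, with no two terms consecutive in the sequence.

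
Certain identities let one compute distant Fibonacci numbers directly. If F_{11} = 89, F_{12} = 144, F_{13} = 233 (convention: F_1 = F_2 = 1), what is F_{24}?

By the addition formula F_{m+n} = F_m F_{n+1} + F_{m−1} F_n with m=12, n=12: F_{24} = 144·233 + 89·144 = 33552 + 12816 = 46368.

46368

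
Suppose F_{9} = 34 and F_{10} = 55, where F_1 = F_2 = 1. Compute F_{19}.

By F_{2k+1} = F_k² + F_{k+1}²: F_{19} = 34² + 55² = 1156 + 3025 = 4181.

4181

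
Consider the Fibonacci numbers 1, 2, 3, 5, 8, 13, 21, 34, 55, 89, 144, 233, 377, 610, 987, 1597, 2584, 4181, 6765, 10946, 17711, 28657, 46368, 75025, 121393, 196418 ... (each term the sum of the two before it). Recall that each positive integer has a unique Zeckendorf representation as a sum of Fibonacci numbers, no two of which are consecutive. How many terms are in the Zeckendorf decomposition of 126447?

take 121393 (≤ 126447); 126447 − 121393 = 5054
take 4181 (≤ 5054); 5054 − 4181 = 873
take 610 (≤ 873); 873 − 610 = 263
take 233 (≤ 263); 263 − 233 = 30
take 21 (≤ 30); 30 − 21 = 9
take 8 (≤ 9); 9 − 8 = 1
take 1 (≤ 1); 1 − 1 = 0
126447 = 121393 + 4181 + 610 + 233 + 21 + 8 + 1, which has 7 terms.

7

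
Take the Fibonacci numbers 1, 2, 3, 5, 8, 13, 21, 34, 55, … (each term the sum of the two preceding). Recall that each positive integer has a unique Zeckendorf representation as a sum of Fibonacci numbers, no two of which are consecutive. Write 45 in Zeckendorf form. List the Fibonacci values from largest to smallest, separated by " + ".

34 + 8 + 3

45 − 34 = 11
11 − 8 = 3
3 − 3 = 0
So 45 = 34 + 8 + 3, with no two terms consecutive in the sequence.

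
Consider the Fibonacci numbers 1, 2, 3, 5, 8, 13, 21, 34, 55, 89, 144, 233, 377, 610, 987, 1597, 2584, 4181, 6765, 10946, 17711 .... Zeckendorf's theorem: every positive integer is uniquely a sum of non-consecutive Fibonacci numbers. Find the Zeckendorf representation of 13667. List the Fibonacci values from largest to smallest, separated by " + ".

10946 + 2584 + 89 + 34 + 13 + 1

Repeatedly subtract the largest Fibonacci number that fits:
take 10946 (≤ 13667); 13667 − 10946 = 2721
take 2584 (≤ 2721); 2721 − 2584 = 137
take 89 (≤ 137); 137 − 89 = 48
take 34 (≤ 48); 48 − 34 = 14
take 13 (≤ 14); 14 − 13 = 1
take 1 (≤ 1); 1 − 1 = 0
So 13667 = 10946 + 2584 + 89 + 34 + 13 + 1, with no two terms consecutive in the sequence.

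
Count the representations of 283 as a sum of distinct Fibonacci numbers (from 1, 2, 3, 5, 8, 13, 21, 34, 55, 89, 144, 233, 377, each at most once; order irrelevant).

Each representation comes from the Zeckendorf form by replacing some F_k with F_{k−1} + F_{k−2} where possible.
283 = 233+34+13+3 = 233+34+13+2+1 = 233+34+8+5+3 = 144+89+34+13+3 = … (10 more), for 14 in all.

14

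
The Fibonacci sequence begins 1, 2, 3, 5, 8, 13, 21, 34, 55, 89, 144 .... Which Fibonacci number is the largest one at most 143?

89

89 ≤ 143 < 144, so the largest Fibonacci number not exceeding 143 is 89.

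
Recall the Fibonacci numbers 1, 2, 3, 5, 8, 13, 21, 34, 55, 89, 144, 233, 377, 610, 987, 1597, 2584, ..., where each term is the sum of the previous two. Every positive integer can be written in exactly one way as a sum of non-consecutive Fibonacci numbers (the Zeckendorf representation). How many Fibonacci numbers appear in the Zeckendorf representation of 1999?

1999 − 1597 = 402
402 − 377 = 25
25 − 21 = 4
4 − 3 = 1
1 − 1 = 0
1999 = 1597 + 377 + 21 + 3 + 1, which has 5 terms.

5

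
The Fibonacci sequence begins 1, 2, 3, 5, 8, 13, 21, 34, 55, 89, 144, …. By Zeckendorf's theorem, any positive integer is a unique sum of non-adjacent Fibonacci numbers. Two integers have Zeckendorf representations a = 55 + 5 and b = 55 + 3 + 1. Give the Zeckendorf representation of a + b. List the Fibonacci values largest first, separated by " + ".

The two numbers are 60 and 59, so their sum is 119.
119: greatest Fibonacci not exceeding it is 89, leaving 30
30: greatest Fibonacci not exceeding it is 21, leaving 9
9: greatest Fibonacci not exceeding it is 8, leaving 1
1: greatest Fibonacci not exceeding it is 1, leaving 0

89 + 21 + 8 + 1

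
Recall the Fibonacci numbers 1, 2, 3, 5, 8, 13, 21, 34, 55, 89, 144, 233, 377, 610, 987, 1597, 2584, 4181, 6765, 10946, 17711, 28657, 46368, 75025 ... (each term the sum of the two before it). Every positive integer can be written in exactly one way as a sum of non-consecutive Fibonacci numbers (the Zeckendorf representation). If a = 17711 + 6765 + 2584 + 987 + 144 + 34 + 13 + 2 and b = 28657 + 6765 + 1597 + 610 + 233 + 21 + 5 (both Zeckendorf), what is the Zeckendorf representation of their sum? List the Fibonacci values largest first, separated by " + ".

46368 + 17711 + 1597 + 377 + 55 + 13 + 5 + 2

The two numbers are 28240 and 37888, so their sum is 66128.
take 46368 (≤ 66128); 66128 − 46368 = 19760
take 17711 (≤ 19760); 19760 − 17711 = 2049
take 1597 (≤ 2049); 2049 − 1597 = 452
take 377 (≤ 452); 452 − 377 = 75
take 55 (≤ 75); 75 − 55 = 20
take 13 (≤ 20); 20 − 13 = 7
take 5 (≤ 7); 7 − 5 = 2
take 2 (≤ 2); 2 − 2 = 0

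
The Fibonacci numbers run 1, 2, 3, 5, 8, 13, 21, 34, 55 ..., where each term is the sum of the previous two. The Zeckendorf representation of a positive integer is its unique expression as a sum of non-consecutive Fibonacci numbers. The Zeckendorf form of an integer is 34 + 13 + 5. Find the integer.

34 + 13 + 5 = 52.

52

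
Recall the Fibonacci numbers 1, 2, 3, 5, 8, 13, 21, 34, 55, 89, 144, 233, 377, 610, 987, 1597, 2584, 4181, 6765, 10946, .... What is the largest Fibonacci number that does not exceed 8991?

6765 ≤ 8991 < 10946, so the largest Fibonacci number not exceeding 8991 is 6765.

6765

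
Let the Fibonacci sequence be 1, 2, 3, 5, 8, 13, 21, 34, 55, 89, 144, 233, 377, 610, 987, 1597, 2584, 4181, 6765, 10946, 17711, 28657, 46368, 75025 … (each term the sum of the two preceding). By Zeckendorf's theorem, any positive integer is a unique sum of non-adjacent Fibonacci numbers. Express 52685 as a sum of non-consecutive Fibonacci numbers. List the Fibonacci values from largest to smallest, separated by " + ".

52685 − 46368 = 6317
6317 − 4181 = 2136
2136 − 1597 = 539
539 − 377 = 162
162 − 144 = 18
18 − 13 = 5
5 − 5 = 0
So 52685 = 46368 + 4181 + 1597 + 377 + 144 + 13 + 5, with no two terms consecutive in the sequence.

46368 + 4181 + 1597 + 377 + 144 + 13 + 5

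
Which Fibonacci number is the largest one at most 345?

233

233 ≤ 345 < 377, so the largest Fibonacci number not exceeding 345 is 233.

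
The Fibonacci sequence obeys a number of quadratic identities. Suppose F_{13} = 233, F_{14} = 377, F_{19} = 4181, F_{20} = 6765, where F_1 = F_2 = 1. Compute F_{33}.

By the addition formula F_{m+n} = F_m F_{n+1} + F_{m−1} F_n with m=14, n=19: F_{33} = 377·6765 + 233·4181 = 2550405 + 974173 = 3524578.

3524578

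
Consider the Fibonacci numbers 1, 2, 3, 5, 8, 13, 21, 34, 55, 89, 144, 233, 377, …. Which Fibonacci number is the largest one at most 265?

233 ≤ 265 < 377, so the largest Fibonacci number not exceeding 265 is 233.

233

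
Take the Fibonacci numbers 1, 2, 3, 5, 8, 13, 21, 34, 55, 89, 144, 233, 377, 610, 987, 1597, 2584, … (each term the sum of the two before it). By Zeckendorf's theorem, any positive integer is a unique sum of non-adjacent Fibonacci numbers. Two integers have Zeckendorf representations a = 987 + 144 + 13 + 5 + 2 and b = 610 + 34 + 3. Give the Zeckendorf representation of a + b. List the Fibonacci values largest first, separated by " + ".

The two numbers are 1151 and 647, so their sum is 1798.
1798 − 1597 = 201
201 − 144 = 57
57 − 55 = 2
2 − 2 = 0

1597 + 144 + 55 + 2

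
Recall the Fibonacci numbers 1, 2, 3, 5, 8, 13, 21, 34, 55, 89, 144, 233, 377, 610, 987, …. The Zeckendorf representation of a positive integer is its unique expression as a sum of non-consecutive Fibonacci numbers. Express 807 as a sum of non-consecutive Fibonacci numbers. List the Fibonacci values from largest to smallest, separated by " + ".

Greedy algorithm:
subtract 610 from 807: 197 remains
subtract 144 from 197: 53 remains
subtract 34 from 53: 19 remains
subtract 13 from 19: 6 remains
subtract 5 from 6: 1 remains
subtract 1 from 1: 0 remains
So 807 = 610 + 144 + 34 + 13 + 5 + 1, with no two terms consecutive in the sequence.

610 + 144 + 34 + 13 + 5 + 1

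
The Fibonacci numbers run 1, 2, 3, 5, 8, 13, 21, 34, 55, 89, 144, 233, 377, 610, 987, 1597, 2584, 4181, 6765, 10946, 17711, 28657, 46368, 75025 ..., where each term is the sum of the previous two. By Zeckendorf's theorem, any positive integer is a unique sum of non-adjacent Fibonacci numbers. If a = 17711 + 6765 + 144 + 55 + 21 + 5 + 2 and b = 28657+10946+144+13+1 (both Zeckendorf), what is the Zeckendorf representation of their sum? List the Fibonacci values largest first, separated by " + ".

The two numbers are 24703 and 39761, so their sum is 64464.
Greedy algorithm:
64464 − 46368 = 18096
18096 − 17711 = 385
385 − 377 = 8
8 − 8 = 0

46368 + 17711 + 377 + 8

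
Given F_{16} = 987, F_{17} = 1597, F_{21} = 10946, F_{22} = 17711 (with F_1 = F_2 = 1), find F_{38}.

39088169

By the addition formula F_{m+n} = F_m F_{n+1} + F_{m−1} F_n with m=17, n=21: F_{38} = 1597·17711 + 987·10946 = 28284467 + 10803702 = 39088169.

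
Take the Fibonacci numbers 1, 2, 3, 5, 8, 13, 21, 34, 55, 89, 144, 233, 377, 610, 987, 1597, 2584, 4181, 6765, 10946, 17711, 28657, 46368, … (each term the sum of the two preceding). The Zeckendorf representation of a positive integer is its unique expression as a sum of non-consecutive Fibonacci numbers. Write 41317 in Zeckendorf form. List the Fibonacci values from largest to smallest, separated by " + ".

Greedily peel off the largest Fibonacci term at each step:
subtract 28657 from 41317: 12660 remains
subtract 10946 from 12660: 1714 remains
subtract 1597 from 1714: 117 remains
subtract 89 from 117: 28 remains
subtract 21 from 28: 7 remains
subtract 5 from 7: 2 remains
subtract 2 from 2: 0 remains
So 41317 = 28657 + 10946 + 1597 + 89 + 21 + 5 + 2, with no two terms consecutive in the sequence.

28657 + 10946 + 1597 + 89 + 21 + 5 + 2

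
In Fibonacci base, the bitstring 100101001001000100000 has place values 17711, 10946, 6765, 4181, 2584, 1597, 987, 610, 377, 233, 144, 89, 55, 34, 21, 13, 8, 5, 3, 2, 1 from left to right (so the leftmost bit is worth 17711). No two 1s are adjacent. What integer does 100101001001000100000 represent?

23968

Summing the place values of the 1 bits: 17711 + 4181 + 1597 + 377 + 89 + 13 = 23968.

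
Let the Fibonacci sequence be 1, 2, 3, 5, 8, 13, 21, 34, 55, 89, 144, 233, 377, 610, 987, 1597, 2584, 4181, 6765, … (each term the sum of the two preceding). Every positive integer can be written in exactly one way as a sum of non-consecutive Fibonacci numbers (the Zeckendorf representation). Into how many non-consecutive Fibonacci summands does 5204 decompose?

Greedy algorithm:
5204 − 4181 = 1023
1023 − 987 = 36
36 − 34 = 2
2 − 2 = 0
5204 = 4181 + 987 + 34 + 2, which has 4 terms.

4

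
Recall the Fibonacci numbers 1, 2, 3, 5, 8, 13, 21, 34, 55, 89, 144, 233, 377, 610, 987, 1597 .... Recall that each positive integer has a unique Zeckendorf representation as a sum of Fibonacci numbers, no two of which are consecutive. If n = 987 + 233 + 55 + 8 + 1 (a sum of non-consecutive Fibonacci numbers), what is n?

987 + 233 + 55 + 8 + 1 = 1284.

1284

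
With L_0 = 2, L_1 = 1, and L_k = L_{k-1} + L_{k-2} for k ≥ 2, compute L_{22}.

Iterating the recurrence up to L_{17} = 3571 and L_{16} = 2207:
L_{18} = L_{17} + L_{16} = 3571 + 2207 = 5778
L_{19} = L_{18} + L_{17} = 5778 + 3571 = 9349
L_{20} = L_{19} + L_{18} = 9349 + 5778 = 15127
L_{21} = L_{20} + L_{19} = 15127 + 9349 = 24476
L_{22} = L_{21} + L_{20} = 24476 + 15127 = 39603

39603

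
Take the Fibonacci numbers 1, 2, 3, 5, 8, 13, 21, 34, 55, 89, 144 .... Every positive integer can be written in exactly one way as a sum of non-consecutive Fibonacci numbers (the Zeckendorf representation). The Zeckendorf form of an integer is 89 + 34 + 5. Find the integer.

89 + 34 + 5 = 128.

128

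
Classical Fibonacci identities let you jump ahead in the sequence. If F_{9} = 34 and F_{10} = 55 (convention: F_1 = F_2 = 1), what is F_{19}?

4181

By F_{2k+1} = F_k² + F_{k+1}²: F_{19} = 34² + 55² = 1156 + 3025 = 4181.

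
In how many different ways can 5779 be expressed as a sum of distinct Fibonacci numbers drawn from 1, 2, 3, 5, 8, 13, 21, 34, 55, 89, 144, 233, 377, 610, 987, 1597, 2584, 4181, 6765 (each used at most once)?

15

Starting from the Zeckendorf form and repeatedly splitting a term F_k into F_{k−1} + F_{k−2} (when neither is already used) reaches every representation.
5779 = 4181+1597+1 = 4181+987+610+1 = 4181+987+377+233+1 = … (12 more), for 15 in all.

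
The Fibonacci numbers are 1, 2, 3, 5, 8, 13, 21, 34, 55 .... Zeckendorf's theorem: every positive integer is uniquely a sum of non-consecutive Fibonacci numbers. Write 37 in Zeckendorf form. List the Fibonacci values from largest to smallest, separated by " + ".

subtract 34 from 37: 3 remains
subtract 3 from 3: 0 remains
So 37 = 34 + 3, with no two terms consecutive in the sequence.

34 + 3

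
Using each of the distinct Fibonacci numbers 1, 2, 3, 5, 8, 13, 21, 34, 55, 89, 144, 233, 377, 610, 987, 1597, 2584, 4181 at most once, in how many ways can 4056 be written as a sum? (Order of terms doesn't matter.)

4056 = 2584+987+377+89+13+5+1 = 2584+987+377+89+13+3+2+1 = 2584+987+377+55+34+13+5+1 = … (25 more), for 28 in all.

28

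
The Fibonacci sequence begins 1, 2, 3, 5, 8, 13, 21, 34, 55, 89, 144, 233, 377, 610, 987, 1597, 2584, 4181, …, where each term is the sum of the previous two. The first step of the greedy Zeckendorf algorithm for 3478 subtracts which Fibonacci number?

2584

2584 ≤ 3478 < 4181, so the largest Fibonacci number not exceeding 3478 is 2584.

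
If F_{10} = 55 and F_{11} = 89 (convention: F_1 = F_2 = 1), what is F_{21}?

By F_{2k+1} = F_k² + F_{k+1}²: F_{21} = 55² + 89² = 3025 + 7921 = 10946.

10946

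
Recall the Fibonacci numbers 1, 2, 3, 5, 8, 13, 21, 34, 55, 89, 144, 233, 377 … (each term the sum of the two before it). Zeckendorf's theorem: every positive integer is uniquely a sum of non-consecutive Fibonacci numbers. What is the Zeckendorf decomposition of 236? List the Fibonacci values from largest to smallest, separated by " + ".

subtract 233 from 236: 3 remains
subtract 3 from 3: 0 remains
So 236 = 233 + 3, with no two terms consecutive in the sequence.

233 + 3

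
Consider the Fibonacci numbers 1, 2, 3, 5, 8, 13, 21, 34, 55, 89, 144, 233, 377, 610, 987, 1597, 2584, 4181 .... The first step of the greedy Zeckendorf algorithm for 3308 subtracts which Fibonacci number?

2584 ≤ 3308 < 4181, so the largest Fibonacci number not exceeding 3308 is 2584.

2584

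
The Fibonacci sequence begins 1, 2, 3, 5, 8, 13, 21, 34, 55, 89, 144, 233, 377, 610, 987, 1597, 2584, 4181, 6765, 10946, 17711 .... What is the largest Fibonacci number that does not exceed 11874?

10946

10946 ≤ 11874 < 17711, so the largest Fibonacci number not exceeding 11874 is 10946.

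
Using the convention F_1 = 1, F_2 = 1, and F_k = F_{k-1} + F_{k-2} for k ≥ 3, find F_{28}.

317811

Iterating the recurrence up to F_{20} = 6765 and F_{19} = 4181:
F_{21} = F_{20} + F_{19} = 6765 + 4181 = 10946
F_{22} = F_{21} + F_{20} = 10946 + 6765 = 17711
F_{23} = F_{22} + F_{21} = 17711 + 10946 = 28657
F_{24} = F_{23} + F_{22} = 28657 + 17711 = 46368
F_{25} = F_{24} + F_{23} = 46368 + 28657 = 75025
F_{26} = F_{25} + F_{24} = 75025 + 46368 = 121393
F_{27} = F_{26} + F_{25} = 121393 + 75025 = 196418
F_{28} = F_{27} + F_{26} = 196418 + 121393 = 317811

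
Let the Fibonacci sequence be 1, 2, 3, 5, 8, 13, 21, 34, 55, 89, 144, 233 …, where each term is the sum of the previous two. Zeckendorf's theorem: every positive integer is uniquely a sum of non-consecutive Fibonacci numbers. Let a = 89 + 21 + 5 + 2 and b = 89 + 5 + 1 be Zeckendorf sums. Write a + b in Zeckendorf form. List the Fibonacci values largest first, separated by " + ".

144 + 55 + 13

The two numbers are 117 and 95, so their sum is 212.
Repeatedly subtract the largest Fibonacci number that fits:
take 144 (≤ 212); 212 − 144 = 68
take 55 (≤ 68); 68 − 55 = 13
take 13 (≤ 13); 13 − 13 = 0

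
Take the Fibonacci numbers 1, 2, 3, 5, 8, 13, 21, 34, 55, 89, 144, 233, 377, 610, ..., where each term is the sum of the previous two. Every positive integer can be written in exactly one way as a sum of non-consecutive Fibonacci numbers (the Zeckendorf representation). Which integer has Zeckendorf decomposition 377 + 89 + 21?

377 + 89 + 21 = 487.

487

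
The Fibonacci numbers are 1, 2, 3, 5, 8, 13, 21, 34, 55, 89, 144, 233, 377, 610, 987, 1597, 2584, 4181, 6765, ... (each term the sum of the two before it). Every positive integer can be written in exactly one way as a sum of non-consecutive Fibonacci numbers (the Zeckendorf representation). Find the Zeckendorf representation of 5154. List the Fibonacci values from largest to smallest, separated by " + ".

largest Fibonacci ≤ 5154 is 4181; 5154 − 4181 = 973
largest Fibonacci ≤ 973 is 610; 973 − 610 = 363
largest Fibonacci ≤ 363 is 233; 363 − 233 = 130
largest Fibonacci ≤ 130 is 89; 130 − 89 = 41
largest Fibonacci ≤ 41 is 34; 41 − 34 = 7
largest Fibonacci ≤ 7 is 5; 7 − 5 = 2
largest Fibonacci ≤ 2 is 2; 2 − 2 = 0
So 5154 = 4181 + 610 + 233 + 89 + 34 + 5 + 2, with no two terms consecutive in the sequence.

4181 + 610 + 233 + 89 + 34 + 5 + 2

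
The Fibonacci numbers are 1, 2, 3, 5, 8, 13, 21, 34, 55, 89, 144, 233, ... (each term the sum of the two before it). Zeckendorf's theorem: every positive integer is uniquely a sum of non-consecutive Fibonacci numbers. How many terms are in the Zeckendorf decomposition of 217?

217: greatest Fibonacci not exceeding it is 144, leaving 73
73: greatest Fibonacci not exceeding it is 55, leaving 18
18: greatest Fibonacci not exceeding it is 13, leaving 5
5: greatest Fibonacci not exceeding it is 5, leaving 0
217 = 144 + 55 + 13 + 5, which has 4 terms.

4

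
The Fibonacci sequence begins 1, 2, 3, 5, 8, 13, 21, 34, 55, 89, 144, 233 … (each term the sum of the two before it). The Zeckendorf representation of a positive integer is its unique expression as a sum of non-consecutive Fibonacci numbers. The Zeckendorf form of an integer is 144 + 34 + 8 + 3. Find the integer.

189

144 + 34 + 8 + 3 = 189.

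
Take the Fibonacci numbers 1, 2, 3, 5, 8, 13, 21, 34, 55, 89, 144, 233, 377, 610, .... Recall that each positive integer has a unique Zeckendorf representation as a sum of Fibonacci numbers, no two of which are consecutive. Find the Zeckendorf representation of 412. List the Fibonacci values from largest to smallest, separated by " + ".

Repeatedly subtract the largest Fibonacci number that fits:
412 − 377 = 35
35 − 34 = 1
1 − 1 = 0
So 412 = 377 + 34 + 1, with no two terms consecutive in the sequence.

377 + 34 + 1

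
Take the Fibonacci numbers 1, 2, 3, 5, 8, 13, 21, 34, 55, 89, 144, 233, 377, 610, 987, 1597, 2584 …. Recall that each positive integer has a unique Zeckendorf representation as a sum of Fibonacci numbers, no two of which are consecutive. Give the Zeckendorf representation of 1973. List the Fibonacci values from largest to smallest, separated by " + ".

1597 + 233 + 89 + 34 + 13 + 5 + 2

Greedily peel off the largest Fibonacci term at each step:
1973 − 1597 = 376
376 − 233 = 143
143 − 89 = 54
54 − 34 = 20
20 − 13 = 7
7 − 5 = 2
2 − 2 = 0
So 1973 = 1597 + 233 + 89 + 34 + 13 + 5 + 2, with no two terms consecutive in the sequence.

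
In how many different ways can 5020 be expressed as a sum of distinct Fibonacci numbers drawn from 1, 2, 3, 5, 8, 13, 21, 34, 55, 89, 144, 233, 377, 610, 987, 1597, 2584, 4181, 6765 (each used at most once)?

Each representation comes from the Zeckendorf form by replacing some F_k with F_{k−1} + F_{k−2} where possible.
5020 = 4181+610+144+55+21+8+1 = 4181+610+144+55+21+5+3+1 = 4181+377+233+144+55+21+8+1 = 2584+1597+610+144+55+21+8+1 = … (21 more), for 25 in all.

25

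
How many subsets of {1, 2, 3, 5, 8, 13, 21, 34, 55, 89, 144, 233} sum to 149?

8

Each representation comes from the Zeckendorf form by replacing some F_k with F_{k−1} + F_{k−2} where possible.
149 = 144+5 = 144+3+2 = 89+55+5 = 89+55+3+2 = 89+34+21+5 = … (3 more), for 8 in all.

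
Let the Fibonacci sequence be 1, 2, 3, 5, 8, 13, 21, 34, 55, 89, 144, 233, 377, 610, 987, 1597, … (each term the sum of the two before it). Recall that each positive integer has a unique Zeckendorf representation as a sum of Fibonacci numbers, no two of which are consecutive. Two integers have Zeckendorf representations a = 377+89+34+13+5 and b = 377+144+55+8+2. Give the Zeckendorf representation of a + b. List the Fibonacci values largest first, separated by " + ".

The two numbers are 518 and 586, so their sum is 1104.
Greedily peel off the largest Fibonacci term at each step:
1104 − 987 = 117
117 − 89 = 28
28 − 21 = 7
7 − 5 = 2
2 − 2 = 0

987 + 89 + 21 + 5 + 2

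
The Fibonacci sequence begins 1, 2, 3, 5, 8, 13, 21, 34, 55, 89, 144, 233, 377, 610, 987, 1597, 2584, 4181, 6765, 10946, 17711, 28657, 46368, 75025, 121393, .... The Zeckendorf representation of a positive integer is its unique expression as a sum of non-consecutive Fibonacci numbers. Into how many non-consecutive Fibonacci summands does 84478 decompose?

6

Greedily peel off the largest Fibonacci term at each step:
75025 ≤ 84478 < 121393, so take 75025; remainder 9453
6765 ≤ 9453 < 10946, so take 6765; remainder 2688
2584 ≤ 2688 < 4181, so take 2584; remainder 104
89 ≤ 104 < 144, so take 89; remainder 15
13 ≤ 15 < 21, so take 13; remainder 2
2 ≤ 2 < 3, so take 2; remainder 0
84478 = 75025 + 6765 + 2584 + 89 + 13 + 2, which has 6 terms.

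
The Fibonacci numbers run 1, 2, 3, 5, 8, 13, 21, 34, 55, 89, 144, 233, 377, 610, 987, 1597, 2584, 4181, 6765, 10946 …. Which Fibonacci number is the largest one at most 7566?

6765

6765 ≤ 7566 < 10946, so the largest Fibonacci number not exceeding 7566 is 6765.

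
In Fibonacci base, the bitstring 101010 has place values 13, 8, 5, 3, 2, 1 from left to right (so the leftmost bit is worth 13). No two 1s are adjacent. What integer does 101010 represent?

Summing the place values of the 1 bits: 13 + 5 + 2 = 20.

20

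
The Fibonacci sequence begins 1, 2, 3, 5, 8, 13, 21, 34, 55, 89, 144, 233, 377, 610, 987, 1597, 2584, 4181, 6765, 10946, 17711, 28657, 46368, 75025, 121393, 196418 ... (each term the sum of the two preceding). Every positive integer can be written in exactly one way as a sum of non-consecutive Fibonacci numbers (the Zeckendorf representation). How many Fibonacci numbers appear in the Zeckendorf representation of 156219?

7

subtract 121393 from 156219: 34826 remains
subtract 28657 from 34826: 6169 remains
subtract 4181 from 6169: 1988 remains
subtract 1597 from 1988: 391 remains
subtract 377 from 391: 14 remains
subtract 13 from 14: 1 remains
subtract 1 from 1: 0 remains
156219 = 121393 + 28657 + 4181 + 1597 + 377 + 13 + 1, which has 7 terms.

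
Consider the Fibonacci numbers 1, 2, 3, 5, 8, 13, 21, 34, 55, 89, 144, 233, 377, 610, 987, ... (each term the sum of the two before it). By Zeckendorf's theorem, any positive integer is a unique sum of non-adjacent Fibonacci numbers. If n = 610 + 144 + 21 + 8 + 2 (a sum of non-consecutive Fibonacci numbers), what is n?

785

610 + 144 + 21 + 8 + 2 = 785.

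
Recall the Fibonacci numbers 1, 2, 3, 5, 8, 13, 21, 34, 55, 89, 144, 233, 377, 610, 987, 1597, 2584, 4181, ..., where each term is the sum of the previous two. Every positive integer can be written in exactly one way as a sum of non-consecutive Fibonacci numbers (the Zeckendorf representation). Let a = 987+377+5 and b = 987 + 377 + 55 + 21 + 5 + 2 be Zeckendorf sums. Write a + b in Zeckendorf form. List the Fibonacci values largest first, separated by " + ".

2584 + 144 + 55 + 21 + 8 + 3 + 1

The two numbers are 1369 and 1447, so their sum is 2816.
largest Fibonacci ≤ 2816 is 2584; 2816 − 2584 = 232
largest Fibonacci ≤ 232 is 144; 232 − 144 = 88
largest Fibonacci ≤ 88 is 55; 88 − 55 = 33
largest Fibonacci ≤ 33 is 21; 33 − 21 = 12
largest Fibonacci ≤ 12 is 8; 12 − 8 = 4
largest Fibonacci ≤ 4 is 3; 4 − 3 = 1
largest Fibonacci ≤ 1 is 1; 1 − 1 = 0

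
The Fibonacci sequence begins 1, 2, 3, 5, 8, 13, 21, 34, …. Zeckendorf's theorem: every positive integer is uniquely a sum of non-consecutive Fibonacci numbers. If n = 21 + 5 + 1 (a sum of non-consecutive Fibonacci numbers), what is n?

21 + 5 + 1 = 27.

27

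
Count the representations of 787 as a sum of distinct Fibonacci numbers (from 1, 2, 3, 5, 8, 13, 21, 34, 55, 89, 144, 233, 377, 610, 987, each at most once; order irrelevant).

Each representation comes from the Zeckendorf form by replacing some F_k with F_{k−1} + F_{k−2} where possible.
787 = 610+144+21+8+3+1 = 610+89+55+21+8+3+1 = 377+233+144+21+8+3+1 = 377+233+89+55+21+8+3+1 — 4 representations.

4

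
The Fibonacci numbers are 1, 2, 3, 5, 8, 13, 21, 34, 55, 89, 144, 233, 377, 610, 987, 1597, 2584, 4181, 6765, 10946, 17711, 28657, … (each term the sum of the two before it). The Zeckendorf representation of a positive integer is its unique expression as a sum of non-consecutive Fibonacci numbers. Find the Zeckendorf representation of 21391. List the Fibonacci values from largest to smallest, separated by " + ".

21391 − 17711 = 3680
3680 − 2584 = 1096
1096 − 987 = 109
109 − 89 = 20
20 − 13 = 7
7 − 5 = 2
2 − 2 = 0
So 21391 = 17711 + 2584 + 987 + 89 + 13 + 5 + 2, with no two terms consecutive in the sequence.

17711 + 2584 + 987 + 89 + 13 + 5 + 2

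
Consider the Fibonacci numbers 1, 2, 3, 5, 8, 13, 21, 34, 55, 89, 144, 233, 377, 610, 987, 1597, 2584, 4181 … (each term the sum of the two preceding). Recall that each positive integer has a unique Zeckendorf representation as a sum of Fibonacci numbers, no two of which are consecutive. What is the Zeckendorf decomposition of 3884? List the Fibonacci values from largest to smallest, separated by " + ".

3884: greatest Fibonacci not exceeding it is 2584, leaving 1300
1300: greatest Fibonacci not exceeding it is 987, leaving 313
313: greatest Fibonacci not exceeding it is 233, leaving 80
80: greatest Fibonacci not exceeding it is 55, leaving 25
25: greatest Fibonacci not exceeding it is 21, leaving 4
4: greatest Fibonacci not exceeding it is 3, leaving 1
1: greatest Fibonacci not exceeding it is 1, leaving 0
So 3884 = 2584 + 987 + 233 + 55 + 21 + 3 + 1, with no two terms consecutive in the sequence.

2584 + 987 + 233 + 55 + 21 + 3 + 1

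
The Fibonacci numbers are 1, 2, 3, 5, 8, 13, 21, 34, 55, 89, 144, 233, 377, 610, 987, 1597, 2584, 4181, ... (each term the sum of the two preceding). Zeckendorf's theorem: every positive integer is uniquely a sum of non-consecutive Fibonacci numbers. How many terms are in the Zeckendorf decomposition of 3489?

Greedy algorithm:
take 2584 (≤ 3489); 3489 − 2584 = 905
take 610 (≤ 905); 905 − 610 = 295
take 233 (≤ 295); 295 − 233 = 62
take 55 (≤ 62); 62 − 55 = 7
take 5 (≤ 7); 7 − 5 = 2
take 2 (≤ 2); 2 − 2 = 0
3489 = 2584 + 610 + 233 + 55 + 5 + 2, which has 6 terms.

6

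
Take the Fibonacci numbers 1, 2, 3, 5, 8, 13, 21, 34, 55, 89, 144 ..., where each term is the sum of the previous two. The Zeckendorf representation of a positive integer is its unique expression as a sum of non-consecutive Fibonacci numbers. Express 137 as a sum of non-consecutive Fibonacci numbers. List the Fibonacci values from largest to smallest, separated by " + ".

Repeatedly subtract the largest Fibonacci number that fits:
subtract 89 from 137: 48 remains
subtract 34 from 48: 14 remains
subtract 13 from 14: 1 remains
subtract 1 from 1: 0 remains
So 137 = 89 + 34 + 13 + 1, with no two terms consecutive in the sequence.

89 + 34 + 13 + 1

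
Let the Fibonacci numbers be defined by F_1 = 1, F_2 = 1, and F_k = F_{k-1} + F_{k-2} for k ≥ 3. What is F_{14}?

Iterating the recurrence up to F_{8} = 21 and F_{7} = 13:
F_{9} = F_{8} + F_{7} = 21 + 13 = 34
F_{10} = F_{9} + F_{8} = 34 + 21 = 55
F_{11} = F_{10} + F_{9} = 55 + 34 = 89
F_{12} = F_{11} + F_{10} = 89 + 55 = 144
F_{13} = F_{12} + F_{11} = 144 + 89 = 233
F_{14} = F_{13} + F_{12} = 233 + 144 = 377

377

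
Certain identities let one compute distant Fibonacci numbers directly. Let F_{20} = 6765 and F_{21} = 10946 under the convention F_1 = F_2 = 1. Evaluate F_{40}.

102334155

By the doubling identity F_{2k} = F_k(2F_{k+1} − F_k): F_{40} = 6765·(2·10946 − 6765) = 6765·15127 = 102334155.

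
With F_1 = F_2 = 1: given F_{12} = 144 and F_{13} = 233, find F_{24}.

By the doubling identity F_{2k} = F_k(2F_{k+1} − F_k): F_{24} = 144·(2·233 − 144) = 144·322 = 46368.

46368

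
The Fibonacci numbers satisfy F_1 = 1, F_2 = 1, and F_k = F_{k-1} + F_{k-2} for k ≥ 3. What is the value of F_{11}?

Iterating the recurrence up to F_{4} = 3 and F_{3} = 2:
F_{5} = F_{4} + F_{3} = 3 + 2 = 5
F_{6} = F_{5} + F_{4} = 5 + 3 = 8
F_{7} = F_{6} + F_{5} = 8 + 5 = 13
F_{8} = F_{7} + F_{6} = 13 + 8 = 21
F_{9} = F_{8} + F_{7} = 21 + 13 = 34
F_{10} = F_{9} + F_{8} = 34 + 21 = 55
F_{11} = F_{10} + F_{9} = 55 + 34 = 89

89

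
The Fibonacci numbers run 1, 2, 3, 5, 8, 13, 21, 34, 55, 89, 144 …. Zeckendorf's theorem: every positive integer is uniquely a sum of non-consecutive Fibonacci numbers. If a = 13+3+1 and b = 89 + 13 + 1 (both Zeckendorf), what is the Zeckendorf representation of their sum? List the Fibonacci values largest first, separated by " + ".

The two numbers are 17 and 103, so their sum is 120.
Greedily peel off the largest Fibonacci term at each step:
120 − 89 = 31
31 − 21 = 10
10 − 8 = 2
2 − 2 = 0

89 + 21 + 8 + 2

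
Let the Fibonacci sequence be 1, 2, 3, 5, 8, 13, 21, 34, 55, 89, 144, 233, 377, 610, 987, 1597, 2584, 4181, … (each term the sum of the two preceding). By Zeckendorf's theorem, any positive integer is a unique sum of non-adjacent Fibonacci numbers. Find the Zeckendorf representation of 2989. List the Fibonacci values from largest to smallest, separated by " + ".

2584 + 377 + 21 + 5 + 2

2584 ≤ 2989 < 4181, so take 2584; remainder 405
377 ≤ 405 < 610, so take 377; remainder 28
21 ≤ 28 < 34, so take 21; remainder 7
5 ≤ 7 < 8, so take 5; remainder 2
2 ≤ 2 < 3, so take 2; remainder 0
So 2989 = 2584 + 377 + 21 + 5 + 2, with no two terms consecutive in the sequence.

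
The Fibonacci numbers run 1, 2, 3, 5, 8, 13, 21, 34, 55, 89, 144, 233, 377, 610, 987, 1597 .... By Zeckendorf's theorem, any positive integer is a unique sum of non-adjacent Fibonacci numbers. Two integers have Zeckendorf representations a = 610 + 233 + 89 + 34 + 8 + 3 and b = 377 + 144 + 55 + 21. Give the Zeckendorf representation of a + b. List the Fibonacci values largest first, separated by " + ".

The two numbers are 977 and 597, so their sum is 1574.
Repeatedly subtract the largest Fibonacci number that fits:
subtract 987 from 1574: 587 remains
subtract 377 from 587: 210 remains
subtract 144 from 210: 66 remains
subtract 55 from 66: 11 remains
subtract 8 from 11: 3 remains
subtract 3 from 3: 0 remains

987 + 377 + 144 + 55 + 8 + 3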